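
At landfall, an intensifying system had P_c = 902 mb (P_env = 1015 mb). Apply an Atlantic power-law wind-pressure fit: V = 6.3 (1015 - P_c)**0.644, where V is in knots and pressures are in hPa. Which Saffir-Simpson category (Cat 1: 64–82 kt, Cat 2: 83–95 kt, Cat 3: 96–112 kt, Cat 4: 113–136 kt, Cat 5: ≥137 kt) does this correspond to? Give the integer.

ΔP = 1015 − 902 = 113 mb.
V ≈ 6.3 × 113^0.644 = 6.3 × 21.00 ≈ 132 kt.
132 kt falls in the Category 4 band.

4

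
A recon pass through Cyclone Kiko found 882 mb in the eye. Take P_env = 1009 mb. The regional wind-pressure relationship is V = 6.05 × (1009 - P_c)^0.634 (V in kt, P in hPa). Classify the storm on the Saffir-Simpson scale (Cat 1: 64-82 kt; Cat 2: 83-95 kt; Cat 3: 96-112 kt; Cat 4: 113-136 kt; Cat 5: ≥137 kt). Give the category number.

4

ΔP = 1009 − 882 = 127 mb.
V ≈ 6.05 × 127^0.634 = 6.05 × 21.57 ≈ 130 kt.
130 kt falls in the Category 4 band.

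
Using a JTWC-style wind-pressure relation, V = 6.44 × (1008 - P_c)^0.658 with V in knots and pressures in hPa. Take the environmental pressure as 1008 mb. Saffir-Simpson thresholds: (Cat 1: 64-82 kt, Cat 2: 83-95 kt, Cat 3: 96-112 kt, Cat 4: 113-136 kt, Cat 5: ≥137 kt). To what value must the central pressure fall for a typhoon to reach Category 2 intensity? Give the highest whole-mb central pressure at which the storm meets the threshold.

959 mb

Category 2 begins at V = 83 kt.
Required ΔP = (83/6.44)^(1/0.658) = 12.888^1.520 ≈ 48.67 mb.
P_c ≤ 1008 − 48.67 = 959.33, so the highest integer P_c is 959 mb.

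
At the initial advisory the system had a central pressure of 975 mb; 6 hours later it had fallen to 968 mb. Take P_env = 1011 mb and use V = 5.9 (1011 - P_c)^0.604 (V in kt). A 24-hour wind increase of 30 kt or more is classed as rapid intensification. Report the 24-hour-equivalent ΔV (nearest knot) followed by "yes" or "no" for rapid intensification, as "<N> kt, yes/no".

V₁: ΔP = 36, V ≈ 5.9 × 36^0.604 ≈ 51.39 kt.
V₂: ΔP = 43, V ≈ 5.9 × 43^0.604 ≈ 57.21 kt.
ΔV over 6 h = 5.82 kt → 24 h equivalent = 5.82 × 24/6 ≈ 23.28 kt.
23 kt < 30 kt ⇒ not rapid intensification.

23 kt, no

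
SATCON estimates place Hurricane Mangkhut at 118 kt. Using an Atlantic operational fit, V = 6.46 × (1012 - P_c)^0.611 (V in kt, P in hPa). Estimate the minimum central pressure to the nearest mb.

ΔP = (V / 6.46)^(1/0.611) = (118/6.46)^1.637.
118/6.46 = 18.266; 18.266^1.637 ≈ 116.12 mb.
P_c = 1012 − 116.12 = 895.88 ≈ 896 mb.

896 mb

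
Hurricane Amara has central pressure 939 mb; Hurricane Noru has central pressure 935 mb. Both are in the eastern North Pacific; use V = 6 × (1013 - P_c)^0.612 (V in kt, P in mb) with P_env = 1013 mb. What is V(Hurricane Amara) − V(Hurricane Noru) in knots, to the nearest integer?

-3 kt

Hurricane Amara: ΔP = 74; V ≈ 6 × 74^0.612 ≈ 83.58 kt.
Hurricane Noru: ΔP = 78; V ≈ 6 × 78^0.612 ≈ 86.32 kt.
Difference ≈ 83.58 − 86.32 = -2.74 → -3 kt.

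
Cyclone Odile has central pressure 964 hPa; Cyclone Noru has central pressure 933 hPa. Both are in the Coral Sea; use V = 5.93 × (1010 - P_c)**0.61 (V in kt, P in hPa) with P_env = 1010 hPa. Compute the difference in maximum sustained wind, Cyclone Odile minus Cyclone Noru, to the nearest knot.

-23 kt

Cyclone Odile: ΔP = 46; V ≈ 5.93 × 46^0.61 ≈ 61.28 kt.
Cyclone Noru: ΔP = 77; V ≈ 5.93 × 77^0.61 ≈ 83.91 kt.
Difference ≈ 61.28 − 83.91 = -22.63 → -23 kt.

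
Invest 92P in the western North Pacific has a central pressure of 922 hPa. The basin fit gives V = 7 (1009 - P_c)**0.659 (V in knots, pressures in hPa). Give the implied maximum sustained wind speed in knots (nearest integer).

133 kt

ΔP = 1009 − 922 = 87 hPa.
87^0.659 ≈ 18.973.
V ≈ 7 × 18.973 ≈ 132.8 kt.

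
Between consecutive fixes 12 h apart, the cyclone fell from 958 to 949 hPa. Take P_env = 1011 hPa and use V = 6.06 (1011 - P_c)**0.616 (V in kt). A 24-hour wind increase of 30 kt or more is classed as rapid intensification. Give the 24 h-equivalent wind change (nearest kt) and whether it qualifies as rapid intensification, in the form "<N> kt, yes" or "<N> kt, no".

14 kt, no

V₁: ΔP = 53, V ≈ 6.06 × 53^0.616 ≈ 69.92 kt.
V₂: ΔP = 62, V ≈ 6.06 × 62^0.616 ≈ 77.02 kt.
ΔV over 12 h = 7.10 kt → 24 h equivalent = 7.10 × 24/12 ≈ 14.20 kt.
14 kt < 30 kt ⇒ not rapid intensification.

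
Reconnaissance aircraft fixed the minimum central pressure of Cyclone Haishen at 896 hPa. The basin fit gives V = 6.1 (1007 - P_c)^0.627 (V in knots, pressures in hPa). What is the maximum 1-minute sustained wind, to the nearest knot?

117 kt

ΔP = 1007 − 896 = 111 hPa.
111^0.627 ≈ 19.161.
V ≈ 6.1 × 19.161 ≈ 116.9 kt.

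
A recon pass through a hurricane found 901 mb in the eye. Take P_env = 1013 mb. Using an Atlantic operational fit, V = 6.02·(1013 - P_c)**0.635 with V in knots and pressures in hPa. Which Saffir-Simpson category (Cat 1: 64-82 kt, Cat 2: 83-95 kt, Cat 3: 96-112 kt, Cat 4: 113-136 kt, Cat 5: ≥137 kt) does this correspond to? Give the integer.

4

ΔP = 1013 − 901 = 112 mb.
V ≈ 6.02 × 112^0.635 = 6.02 × 20.01 ≈ 120 kt.
120 kt falls in the Category 4 band.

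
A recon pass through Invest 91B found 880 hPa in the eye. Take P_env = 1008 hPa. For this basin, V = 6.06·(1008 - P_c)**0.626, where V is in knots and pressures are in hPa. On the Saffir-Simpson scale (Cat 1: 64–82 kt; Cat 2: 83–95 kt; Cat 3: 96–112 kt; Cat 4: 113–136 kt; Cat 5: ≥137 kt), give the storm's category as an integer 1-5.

ΔP = 1008 − 880 = 128 hPa.
V ≈ 6.06 × 128^0.626 = 6.06 × 20.85 ≈ 126 kt.
126 kt falls in the Category 4 band.

4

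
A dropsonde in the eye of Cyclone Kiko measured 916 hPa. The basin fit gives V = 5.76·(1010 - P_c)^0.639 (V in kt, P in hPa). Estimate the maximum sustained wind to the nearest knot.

ΔP = 1010 − 916 = 94 hPa.
94^0.639 ≈ 18.232.
V ≈ 5.76 × 18.232 ≈ 105.0 kt.

105 kt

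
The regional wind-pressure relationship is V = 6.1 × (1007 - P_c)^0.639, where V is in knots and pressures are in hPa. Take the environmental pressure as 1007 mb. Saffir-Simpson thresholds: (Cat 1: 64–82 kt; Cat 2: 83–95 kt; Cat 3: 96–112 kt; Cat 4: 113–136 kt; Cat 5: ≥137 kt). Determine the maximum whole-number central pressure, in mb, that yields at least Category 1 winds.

967 mb

Category 1 begins at V = 64 kt.
Required ΔP = (64/6.1)^(1/0.639) = 10.492^1.565 ≈ 39.59 mb.
P_c ≤ 1007 − 39.59 = 967.41, so the highest integer P_c is 967 mb.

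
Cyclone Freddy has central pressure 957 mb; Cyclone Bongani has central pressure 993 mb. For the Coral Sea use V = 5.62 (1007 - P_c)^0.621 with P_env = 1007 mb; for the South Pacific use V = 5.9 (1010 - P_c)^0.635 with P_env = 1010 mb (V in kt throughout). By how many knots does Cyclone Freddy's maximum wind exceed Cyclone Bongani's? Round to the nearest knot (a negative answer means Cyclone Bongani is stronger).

28 kt

Cyclone Freddy: ΔP = 50; V ≈ 5.62 × 50^0.621 ≈ 63.80 kt.
Cyclone Bongani: ΔP = 17; V ≈ 5.9 × 17^0.635 ≈ 35.66 kt.
Difference ≈ 63.80 − 35.66 = 28.14 → 28 kt.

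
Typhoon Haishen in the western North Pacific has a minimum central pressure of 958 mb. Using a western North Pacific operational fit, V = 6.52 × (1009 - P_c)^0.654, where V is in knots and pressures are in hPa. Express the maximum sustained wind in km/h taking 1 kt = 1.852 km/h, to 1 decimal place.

ΔP = 1009 − 958 = 51 mb.
V ≈ 6.52 × 51^0.654 = 6.52 × 13.084 ≈ 85.310 kt.
85.310 × 1.852 ≈ 157.99 km/h → 158.0 km/h.

158.0 km/h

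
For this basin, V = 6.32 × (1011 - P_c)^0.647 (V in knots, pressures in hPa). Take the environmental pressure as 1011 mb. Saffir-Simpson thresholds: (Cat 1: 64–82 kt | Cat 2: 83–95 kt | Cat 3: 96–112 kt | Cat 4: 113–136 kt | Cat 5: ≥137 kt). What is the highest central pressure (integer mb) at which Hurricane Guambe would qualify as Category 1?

Category 1 begins at V = 64 kt.
Required ΔP = (64/6.32)^(1/0.647) = 10.127^1.546 ≈ 35.81 mb.
P_c ≤ 1011 − 35.81 = 975.19, so the highest integer P_c is 975 mb.

975 mb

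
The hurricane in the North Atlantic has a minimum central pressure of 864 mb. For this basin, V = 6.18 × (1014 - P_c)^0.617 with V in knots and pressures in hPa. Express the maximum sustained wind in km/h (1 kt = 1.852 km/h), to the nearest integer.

ΔP = 1014 − 864 = 150 mb.
V ≈ 6.18 × 150^0.617 = 6.18 × 22.011 ≈ 136.031 kt.
136.031 × 1.852 ≈ 251.93 km/h → 252 km/h.

252 km/h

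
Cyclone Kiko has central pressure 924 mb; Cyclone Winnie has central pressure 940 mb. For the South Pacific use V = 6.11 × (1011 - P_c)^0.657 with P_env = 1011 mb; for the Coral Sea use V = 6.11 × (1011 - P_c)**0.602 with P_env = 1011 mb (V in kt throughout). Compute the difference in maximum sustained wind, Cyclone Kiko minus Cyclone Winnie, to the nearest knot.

Cyclone Kiko: ΔP = 87; V ≈ 6.11 × 87^0.657 ≈ 114.90 kt.
Cyclone Winnie: ΔP = 71; V ≈ 6.11 × 71^0.602 ≈ 79.52 kt.
Difference ≈ 114.90 − 79.52 = 35.38 → 35 kt.

35 kt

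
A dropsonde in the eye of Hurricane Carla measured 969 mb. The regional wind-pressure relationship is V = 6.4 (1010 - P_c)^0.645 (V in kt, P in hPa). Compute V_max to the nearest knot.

70 kt

ΔP = 1010 − 969 = 41 mb.
41^0.645 ≈ 10.971.
V ≈ 6.4 × 10.971 ≈ 70.2 kt.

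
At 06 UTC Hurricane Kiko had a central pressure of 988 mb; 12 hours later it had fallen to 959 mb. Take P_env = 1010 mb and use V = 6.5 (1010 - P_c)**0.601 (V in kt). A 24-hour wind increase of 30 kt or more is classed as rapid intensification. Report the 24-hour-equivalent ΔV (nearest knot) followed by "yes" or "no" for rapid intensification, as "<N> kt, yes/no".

V₁: ΔP = 22, V ≈ 6.5 × 22^0.601 ≈ 41.66 kt.
V₂: ΔP = 51, V ≈ 6.5 × 51^0.601 ≈ 69.05 kt.
ΔV over 12 h = 27.39 kt → 24 h equivalent = 27.39 × 24/12 ≈ 54.78 kt.
55 kt ≥ 30 kt ⇒ rapid intensification.

55 kt, yes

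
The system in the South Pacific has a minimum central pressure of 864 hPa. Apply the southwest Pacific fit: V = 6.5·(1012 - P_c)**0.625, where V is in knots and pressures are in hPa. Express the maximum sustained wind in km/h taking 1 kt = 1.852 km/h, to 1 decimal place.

273.5 km/h

ΔP = 1012 − 864 = 148 hPa.
V ≈ 6.5 × 148^0.625 = 6.5 × 22.720 ≈ 147.682 kt.
147.682 × 1.852 ≈ 273.51 km/h → 273.5 km/h.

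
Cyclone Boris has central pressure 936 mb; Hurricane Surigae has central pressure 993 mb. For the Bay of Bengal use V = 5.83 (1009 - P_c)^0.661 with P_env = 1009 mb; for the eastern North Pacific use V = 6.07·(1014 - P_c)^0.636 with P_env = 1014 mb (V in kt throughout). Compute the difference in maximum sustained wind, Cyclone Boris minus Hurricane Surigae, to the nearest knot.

Cyclone Boris: ΔP = 73; V ≈ 5.83 × 73^0.661 ≈ 99.39 kt.
Hurricane Surigae: ΔP = 21; V ≈ 6.07 × 21^0.636 ≈ 42.08 kt.
Difference ≈ 99.39 − 42.08 = 57.31 → 57 kt.

57 kt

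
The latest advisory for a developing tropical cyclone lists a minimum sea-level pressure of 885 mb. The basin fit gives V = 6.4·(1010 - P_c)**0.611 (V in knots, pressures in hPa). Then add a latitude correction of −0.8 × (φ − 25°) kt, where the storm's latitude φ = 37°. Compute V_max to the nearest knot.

ΔP = 1010 − 885 = 125 mb.
125^0.611 ≈ 19.108.
V ≈ 6.4 × 19.108 ≈ 122.3 kt.
Latitude correction: −0.8 × (37 − 25) = -9.6 kt.
Corrected V ≈ 112.7 kt → 113 kt.

113 kt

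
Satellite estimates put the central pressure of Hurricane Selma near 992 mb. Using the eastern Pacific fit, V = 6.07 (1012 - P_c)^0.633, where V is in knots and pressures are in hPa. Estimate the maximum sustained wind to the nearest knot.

ΔP = 1012 − 992 = 20 mb.
20^0.633 ≈ 6.661.
V ≈ 6.07 × 6.661 ≈ 40.4 kt.

40 kt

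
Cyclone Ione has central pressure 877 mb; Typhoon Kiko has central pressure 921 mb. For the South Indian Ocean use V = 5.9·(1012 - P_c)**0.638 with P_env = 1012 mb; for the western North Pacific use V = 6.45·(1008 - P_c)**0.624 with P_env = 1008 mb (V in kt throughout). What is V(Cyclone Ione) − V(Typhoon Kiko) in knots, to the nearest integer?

30 kt

Cyclone Ione: ΔP = 135; V ≈ 5.9 × 135^0.638 ≈ 134.90 kt.
Typhoon Kiko: ΔP = 87; V ≈ 6.45 × 87^0.624 ≈ 104.67 kt.
Difference ≈ 134.90 − 104.67 = 30.23 → 30 kt.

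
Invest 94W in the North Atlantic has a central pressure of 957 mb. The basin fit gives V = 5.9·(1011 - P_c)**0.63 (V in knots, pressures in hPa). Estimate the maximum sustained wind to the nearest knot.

73 kt

ΔP = 1011 − 957 = 54 mb.
54^0.63 ≈ 12.343.
V ≈ 5.9 × 12.343 ≈ 72.8 kt.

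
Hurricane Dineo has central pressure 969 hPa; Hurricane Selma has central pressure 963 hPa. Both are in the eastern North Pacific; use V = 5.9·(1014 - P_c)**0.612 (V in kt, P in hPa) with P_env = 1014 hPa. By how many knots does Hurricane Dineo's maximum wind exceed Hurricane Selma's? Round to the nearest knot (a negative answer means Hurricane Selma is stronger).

Hurricane Dineo: ΔP = 45; V ≈ 5.9 × 45^0.612 ≈ 60.62 kt.
Hurricane Selma: ΔP = 51; V ≈ 5.9 × 51^0.612 ≈ 65.45 kt.
Difference ≈ 60.62 − 65.45 = -4.83 → -5 kt.

-5 kt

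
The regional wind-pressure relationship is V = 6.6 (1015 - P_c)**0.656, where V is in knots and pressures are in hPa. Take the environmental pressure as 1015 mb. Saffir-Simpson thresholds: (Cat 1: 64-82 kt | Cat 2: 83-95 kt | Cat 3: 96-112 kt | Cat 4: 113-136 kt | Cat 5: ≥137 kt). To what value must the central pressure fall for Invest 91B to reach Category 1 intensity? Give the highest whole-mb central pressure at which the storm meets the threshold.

983 mb

Category 1 begins at V = 64 kt.
Required ΔP = (64/6.6)^(1/0.656) = 9.697^1.524 ≈ 31.92 mb.
P_c ≤ 1015 − 31.92 = 983.08, so the highest integer P_c is 983 mb.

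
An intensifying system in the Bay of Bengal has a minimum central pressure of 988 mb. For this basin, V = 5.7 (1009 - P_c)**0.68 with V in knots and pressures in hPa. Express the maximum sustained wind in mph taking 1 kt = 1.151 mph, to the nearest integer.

52 mph

ΔP = 1009 − 988 = 21 mb.
V ≈ 5.7 × 21^0.68 = 5.7 × 7.927 ≈ 45.184 kt.
45.184 × 1.151 ≈ 52.01 mph → 52 mph.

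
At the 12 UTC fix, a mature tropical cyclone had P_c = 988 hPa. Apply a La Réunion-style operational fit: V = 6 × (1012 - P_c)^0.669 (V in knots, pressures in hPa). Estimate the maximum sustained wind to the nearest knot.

ΔP = 1012 − 988 = 24 hPa.
24^0.669 ≈ 8.382.
V ≈ 6 × 8.382 ≈ 50.3 kt.

50 kt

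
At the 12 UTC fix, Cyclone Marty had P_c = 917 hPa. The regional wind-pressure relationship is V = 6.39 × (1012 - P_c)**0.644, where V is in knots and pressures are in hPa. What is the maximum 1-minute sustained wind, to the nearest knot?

ΔP = 1012 − 917 = 95 hPa.
95^0.644 ≈ 18.778.
V ≈ 6.39 × 18.778 ≈ 120.0 kt.

120 kt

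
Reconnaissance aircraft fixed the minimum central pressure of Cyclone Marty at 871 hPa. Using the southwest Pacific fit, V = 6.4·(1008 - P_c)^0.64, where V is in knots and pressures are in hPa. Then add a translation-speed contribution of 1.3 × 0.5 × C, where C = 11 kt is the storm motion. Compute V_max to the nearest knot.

156 kt

ΔP = 1008 − 871 = 137 hPa.
137^0.64 ≈ 23.308.
V ≈ 6.4 × 23.308 ≈ 149.2 kt.
Translation term: 1.3 × 0.5 × 11 = 7.15 kt.
Corrected V ≈ 156.35 kt → 156 kt.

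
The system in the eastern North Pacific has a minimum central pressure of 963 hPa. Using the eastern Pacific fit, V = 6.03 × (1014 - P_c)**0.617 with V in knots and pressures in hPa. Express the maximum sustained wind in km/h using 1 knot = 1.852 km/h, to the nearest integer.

ΔP = 1014 − 963 = 51 hPa.
V ≈ 6.03 × 51^0.617 = 6.03 × 11.313 ≈ 68.216 kt.
68.216 × 1.852 ≈ 126.34 km/h → 126 km/h.

126 km/h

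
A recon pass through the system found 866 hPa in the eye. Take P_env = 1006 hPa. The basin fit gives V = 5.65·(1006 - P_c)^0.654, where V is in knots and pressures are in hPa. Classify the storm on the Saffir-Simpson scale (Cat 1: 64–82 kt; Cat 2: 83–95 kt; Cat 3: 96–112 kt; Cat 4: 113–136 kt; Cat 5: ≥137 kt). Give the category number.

ΔP = 1006 − 866 = 140 hPa.
V ≈ 5.65 × 140^0.654 = 5.65 × 25.33 ≈ 143 kt.
143 kt falls in the Category 5 band.

5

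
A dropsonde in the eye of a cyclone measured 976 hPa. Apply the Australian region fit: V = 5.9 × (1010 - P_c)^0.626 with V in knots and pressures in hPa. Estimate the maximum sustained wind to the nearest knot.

ΔP = 1010 − 976 = 34 hPa.
34^0.626 ≈ 9.093.
V ≈ 5.9 × 9.093 ≈ 53.6 kt.

54 kt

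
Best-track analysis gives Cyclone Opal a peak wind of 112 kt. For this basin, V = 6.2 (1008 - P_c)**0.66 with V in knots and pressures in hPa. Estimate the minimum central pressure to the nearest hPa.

928 hPa

ΔP = (V / 6.2)^(1/0.66) = (112/6.2)^1.515.
112/6.2 = 18.065; 18.065^1.515 ≈ 80.22 hPa.
P_c = 1008 − 80.22 = 927.78 ≈ 928 hPa.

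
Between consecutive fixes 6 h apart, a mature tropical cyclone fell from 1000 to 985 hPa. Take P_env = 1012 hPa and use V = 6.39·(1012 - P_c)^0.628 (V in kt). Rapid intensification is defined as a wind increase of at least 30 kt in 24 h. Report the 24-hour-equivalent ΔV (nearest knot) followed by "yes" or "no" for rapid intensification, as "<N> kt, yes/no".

81 kt, yes

V₁: ΔP = 12, V ≈ 6.39 × 12^0.628 ≈ 30.42 kt.
V₂: ΔP = 27, V ≈ 6.39 × 27^0.628 ≈ 50.63 kt.
ΔV over 6 h = 20.21 kt → 24 h equivalent = 20.21 × 24/6 ≈ 80.84 kt.
81 kt ≥ 30 kt ⇒ rapid intensification.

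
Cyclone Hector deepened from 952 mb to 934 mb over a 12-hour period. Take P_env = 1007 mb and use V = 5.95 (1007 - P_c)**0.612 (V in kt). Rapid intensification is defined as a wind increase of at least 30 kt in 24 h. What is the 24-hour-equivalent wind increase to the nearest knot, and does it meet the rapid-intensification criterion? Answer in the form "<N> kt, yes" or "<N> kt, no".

26 kt, no

V₁: ΔP = 55, V ≈ 5.95 × 55^0.612 ≈ 69.12 kt.
V₂: ΔP = 73, V ≈ 5.95 × 73^0.612 ≈ 82.20 kt.
ΔV over 12 h = 13.08 kt → 24 h equivalent = 13.08 × 24/12 ≈ 26.16 kt.
26 kt < 30 kt ⇒ not rapid intensification.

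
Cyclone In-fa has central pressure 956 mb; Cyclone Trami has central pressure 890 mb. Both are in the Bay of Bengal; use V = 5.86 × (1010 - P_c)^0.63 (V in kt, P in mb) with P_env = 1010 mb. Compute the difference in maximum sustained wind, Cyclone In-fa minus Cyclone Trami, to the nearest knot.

Cyclone In-fa: ΔP = 54; V ≈ 5.86 × 54^0.63 ≈ 72.33 kt.
Cyclone Trami: ΔP = 120; V ≈ 5.86 × 120^0.63 ≈ 119.61 kt.
Difference ≈ 72.33 − 119.61 = -47.28 → -47 kt.

-47 kt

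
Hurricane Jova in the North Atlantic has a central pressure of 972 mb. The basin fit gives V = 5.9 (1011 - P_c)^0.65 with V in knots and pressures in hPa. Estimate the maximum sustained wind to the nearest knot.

ΔP = 1011 − 972 = 39 mb.
39^0.65 ≈ 10.819.
V ≈ 5.9 × 10.819 ≈ 63.8 kt.

64 kt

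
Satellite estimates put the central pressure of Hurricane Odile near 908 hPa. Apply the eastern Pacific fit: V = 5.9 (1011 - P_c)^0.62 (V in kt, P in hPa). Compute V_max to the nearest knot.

104 kt

ΔP = 1011 − 908 = 103 hPa.
103^0.62 ≈ 17.699.
V ≈ 5.9 × 17.699 ≈ 104.4 kt.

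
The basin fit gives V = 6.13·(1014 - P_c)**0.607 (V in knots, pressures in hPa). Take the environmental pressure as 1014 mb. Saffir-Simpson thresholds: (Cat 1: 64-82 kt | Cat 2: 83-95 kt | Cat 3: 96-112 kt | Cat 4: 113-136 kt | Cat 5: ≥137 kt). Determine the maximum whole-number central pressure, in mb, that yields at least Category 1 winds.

Category 1 begins at V = 64 kt.
Required ΔP = (64/6.13)^(1/0.607) = 10.440^1.647 ≈ 47.67 mb.
P_c ≤ 1014 − 47.67 = 966.33, so the highest integer P_c is 966 mb.

966 mb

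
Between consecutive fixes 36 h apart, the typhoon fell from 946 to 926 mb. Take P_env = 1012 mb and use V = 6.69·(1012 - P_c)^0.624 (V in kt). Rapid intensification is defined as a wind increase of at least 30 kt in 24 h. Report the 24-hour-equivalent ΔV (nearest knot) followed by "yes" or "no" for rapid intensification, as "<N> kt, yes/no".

11 kt, no

V₁: ΔP = 66, V ≈ 6.69 × 66^0.624 ≈ 91.37 kt.
V₂: ΔP = 86, V ≈ 6.69 × 86^0.624 ≈ 107.78 kt.
ΔV over 36 h = 16.41 kt → 24 h equivalent = 16.41 × 24/36 ≈ 10.94 kt.
11 kt < 30 kt ⇒ not rapid intensification.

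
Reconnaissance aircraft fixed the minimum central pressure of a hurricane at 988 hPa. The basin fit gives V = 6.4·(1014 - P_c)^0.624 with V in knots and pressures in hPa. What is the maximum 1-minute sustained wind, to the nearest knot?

ΔP = 1014 − 988 = 26 hPa.
26^0.624 ≈ 7.637.
V ≈ 6.4 × 7.637 ≈ 48.9 kt.

49 kt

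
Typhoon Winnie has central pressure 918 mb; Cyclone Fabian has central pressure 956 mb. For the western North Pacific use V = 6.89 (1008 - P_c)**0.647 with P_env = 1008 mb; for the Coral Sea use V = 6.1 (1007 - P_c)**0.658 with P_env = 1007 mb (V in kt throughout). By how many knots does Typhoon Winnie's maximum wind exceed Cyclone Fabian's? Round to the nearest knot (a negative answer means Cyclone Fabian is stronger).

46 kt

Typhoon Winnie: ΔP = 90; V ≈ 6.89 × 90^0.647 ≈ 126.65 kt.
Cyclone Fabian: ΔP = 51; V ≈ 6.1 × 51^0.658 ≈ 81.08 kt.
Difference ≈ 126.65 − 81.08 = 45.57 → 46 kt.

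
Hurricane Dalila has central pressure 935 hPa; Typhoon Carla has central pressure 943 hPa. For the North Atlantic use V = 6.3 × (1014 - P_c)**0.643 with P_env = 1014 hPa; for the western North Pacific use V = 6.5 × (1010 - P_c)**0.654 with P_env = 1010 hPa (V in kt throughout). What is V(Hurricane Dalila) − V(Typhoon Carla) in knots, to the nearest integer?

Hurricane Dalila: ΔP = 79; V ≈ 6.3 × 79^0.643 ≈ 104.60 kt.
Typhoon Carla: ΔP = 67; V ≈ 6.5 × 67^0.654 ≈ 101.66 kt.
Difference ≈ 104.60 − 101.66 = 2.94 → 3 kt.

3 kt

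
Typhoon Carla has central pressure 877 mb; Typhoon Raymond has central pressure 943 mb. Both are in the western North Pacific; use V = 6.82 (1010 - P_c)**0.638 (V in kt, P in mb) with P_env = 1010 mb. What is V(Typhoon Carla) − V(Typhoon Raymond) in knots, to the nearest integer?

Typhoon Carla: ΔP = 133; V ≈ 6.82 × 133^0.638 ≈ 154.45 kt.
Typhoon Raymond: ΔP = 67; V ≈ 6.82 × 67^0.638 ≈ 99.73 kt.
Difference ≈ 154.45 − 99.73 = 54.72 → 55 kt.

55 kt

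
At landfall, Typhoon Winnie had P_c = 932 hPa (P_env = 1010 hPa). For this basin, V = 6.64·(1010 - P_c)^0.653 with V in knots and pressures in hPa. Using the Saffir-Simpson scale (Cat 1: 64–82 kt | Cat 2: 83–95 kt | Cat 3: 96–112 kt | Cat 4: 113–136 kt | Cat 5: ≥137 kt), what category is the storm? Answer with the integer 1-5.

4

ΔP = 1010 − 932 = 78 hPa.
V ≈ 6.64 × 78^0.653 = 6.64 × 17.20 ≈ 114 kt.
114 kt falls in the Category 4 band.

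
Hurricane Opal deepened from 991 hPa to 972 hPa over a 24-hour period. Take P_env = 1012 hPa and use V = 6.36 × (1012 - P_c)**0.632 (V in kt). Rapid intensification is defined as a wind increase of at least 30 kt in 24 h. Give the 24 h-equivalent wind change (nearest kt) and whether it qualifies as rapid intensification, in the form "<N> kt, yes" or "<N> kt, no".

V₁: ΔP = 21, V ≈ 6.36 × 21^0.632 ≈ 43.56 kt.
V₂: ΔP = 40, V ≈ 6.36 × 40^0.632 ≈ 65.46 kt.
ΔV over 24 h = 21.90 kt → 24 h equivalent = 21.90 × 24/24 ≈ 21.90 kt.
22 kt < 30 kt ⇒ not rapid intensification.

22 kt, no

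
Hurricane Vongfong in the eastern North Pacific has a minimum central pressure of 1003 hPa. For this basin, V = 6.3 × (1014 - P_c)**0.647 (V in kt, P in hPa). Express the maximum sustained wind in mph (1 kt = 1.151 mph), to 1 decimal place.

34.2 mph

ΔP = 1014 − 1003 = 11 hPa.
V ≈ 6.3 × 11^0.647 = 6.3 × 4.718 ≈ 29.725 kt.
29.725 × 1.151 ≈ 34.21 mph → 34.2 mph.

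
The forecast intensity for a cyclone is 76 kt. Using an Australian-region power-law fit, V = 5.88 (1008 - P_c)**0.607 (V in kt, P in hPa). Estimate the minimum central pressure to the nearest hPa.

ΔP = (V / 5.88)^(1/0.607) = (76/5.88)^1.647.
76/5.88 = 12.925; 12.925^1.647 ≈ 67.77 hPa.
P_c = 1008 − 67.77 = 940.23 ≈ 940 hPa.

940 hPa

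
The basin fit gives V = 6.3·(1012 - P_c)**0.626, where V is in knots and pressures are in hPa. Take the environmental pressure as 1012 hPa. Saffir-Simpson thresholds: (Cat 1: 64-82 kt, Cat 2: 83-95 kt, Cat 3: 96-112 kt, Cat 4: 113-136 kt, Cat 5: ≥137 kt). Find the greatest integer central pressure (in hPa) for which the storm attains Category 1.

971 hPa

Category 1 begins at V = 64 kt.
Required ΔP = (64/6.3)^(1/0.626) = 10.159^1.597 ≈ 40.59 hPa.
P_c ≤ 1012 − 40.59 = 971.41, so the highest integer P_c is 971 hPa.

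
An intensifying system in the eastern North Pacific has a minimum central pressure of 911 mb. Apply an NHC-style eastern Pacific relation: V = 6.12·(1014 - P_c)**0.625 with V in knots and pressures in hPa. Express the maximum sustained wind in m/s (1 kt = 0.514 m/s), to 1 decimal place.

ΔP = 1014 − 911 = 103 mb.
V ≈ 6.12 × 103^0.625 = 6.12 × 18.114 ≈ 110.860 kt.
110.860 × 0.514 ≈ 56.98 m/s → 57.0 m/s.

57.0 m/s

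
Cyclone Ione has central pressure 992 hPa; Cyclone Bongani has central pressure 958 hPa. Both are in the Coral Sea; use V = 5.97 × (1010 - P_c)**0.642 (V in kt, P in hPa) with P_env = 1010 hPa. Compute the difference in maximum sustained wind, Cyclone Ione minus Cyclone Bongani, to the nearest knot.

-37 kt

Cyclone Ione: ΔP = 18; V ≈ 5.97 × 18^0.642 ≈ 38.18 kt.
Cyclone Bongani: ΔP = 52; V ≈ 5.97 × 52^0.642 ≈ 75.45 kt.
Difference ≈ 38.18 − 75.45 = -37.27 → -37 kt.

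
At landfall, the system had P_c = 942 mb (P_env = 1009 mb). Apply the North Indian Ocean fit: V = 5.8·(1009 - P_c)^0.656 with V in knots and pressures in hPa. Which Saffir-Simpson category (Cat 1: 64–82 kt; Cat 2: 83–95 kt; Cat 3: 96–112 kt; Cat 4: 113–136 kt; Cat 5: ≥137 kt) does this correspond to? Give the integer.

2

ΔP = 1009 − 942 = 67 mb.
V ≈ 5.8 × 67^0.656 = 5.8 × 15.77 ≈ 91 kt.
91 kt falls in the Category 2 band.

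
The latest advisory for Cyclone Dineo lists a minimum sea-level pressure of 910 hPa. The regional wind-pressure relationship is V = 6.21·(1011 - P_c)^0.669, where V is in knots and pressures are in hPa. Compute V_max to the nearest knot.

ΔP = 1011 − 910 = 101 hPa.
101^0.669 ≈ 21.923.
V ≈ 6.21 × 21.923 ≈ 136.1 kt.

136 kt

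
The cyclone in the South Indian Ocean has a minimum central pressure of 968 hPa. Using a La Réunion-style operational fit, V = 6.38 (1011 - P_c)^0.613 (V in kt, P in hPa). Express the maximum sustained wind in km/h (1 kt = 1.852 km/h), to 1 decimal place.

118.5 km/h

ΔP = 1011 − 968 = 43 hPa.
V ≈ 6.38 × 43^0.613 = 6.38 × 10.030 ≈ 63.994 kt.
63.994 × 1.852 ≈ 118.52 km/h → 118.5 km/h.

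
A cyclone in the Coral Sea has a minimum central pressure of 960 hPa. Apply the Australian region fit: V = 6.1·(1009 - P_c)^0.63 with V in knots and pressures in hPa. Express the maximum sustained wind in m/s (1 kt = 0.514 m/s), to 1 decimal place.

ΔP = 1009 − 960 = 49 hPa.
V ≈ 6.1 × 49^0.63 = 6.1 × 11.610 ≈ 70.820 kt.
70.820 × 0.514 ≈ 36.40 m/s → 36.4 m/s.

36.4 m/s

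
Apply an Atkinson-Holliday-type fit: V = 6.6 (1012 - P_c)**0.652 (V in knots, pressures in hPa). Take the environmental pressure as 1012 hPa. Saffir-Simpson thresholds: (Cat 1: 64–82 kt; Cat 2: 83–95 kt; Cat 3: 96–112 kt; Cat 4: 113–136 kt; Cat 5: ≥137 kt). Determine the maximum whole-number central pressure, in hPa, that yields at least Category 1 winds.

979 hPa

Category 1 begins at V = 64 kt.
Required ΔP = (64/6.6)^(1/0.652) = 9.697^1.534 ≈ 32.60 hPa.
P_c ≤ 1012 − 32.60 = 979.40, so the highest integer P_c is 979 hPa.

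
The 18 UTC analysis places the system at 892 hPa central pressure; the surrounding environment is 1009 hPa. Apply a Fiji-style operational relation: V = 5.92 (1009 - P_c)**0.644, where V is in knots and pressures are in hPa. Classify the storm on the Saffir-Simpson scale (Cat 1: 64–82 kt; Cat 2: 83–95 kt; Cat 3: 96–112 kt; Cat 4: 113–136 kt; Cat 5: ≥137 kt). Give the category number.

4

ΔP = 1009 − 892 = 117 hPa.
V ≈ 5.92 × 117^0.644 = 5.92 × 21.47 ≈ 127 kt.
127 kt falls in the Category 4 band.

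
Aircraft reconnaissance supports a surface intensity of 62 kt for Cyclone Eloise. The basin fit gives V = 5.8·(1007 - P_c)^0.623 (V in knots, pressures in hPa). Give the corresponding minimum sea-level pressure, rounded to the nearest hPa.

962 hPa

ΔP = (V / 5.8)^(1/0.623) = (62/5.8)^1.605.
62/5.8 = 10.690; 10.690^1.605 ≈ 44.84 hPa.
P_c = 1007 − 44.84 = 962.16 ≈ 962 hPa.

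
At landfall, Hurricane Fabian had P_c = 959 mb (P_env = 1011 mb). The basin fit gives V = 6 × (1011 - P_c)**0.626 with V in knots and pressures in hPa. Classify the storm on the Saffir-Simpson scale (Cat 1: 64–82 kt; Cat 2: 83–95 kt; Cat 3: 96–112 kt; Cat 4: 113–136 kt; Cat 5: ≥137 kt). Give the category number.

ΔP = 1011 − 959 = 52 mb.
V ≈ 6 × 52^0.626 = 6 × 11.86 ≈ 71 kt.
71 kt falls in the Category 1 band.

1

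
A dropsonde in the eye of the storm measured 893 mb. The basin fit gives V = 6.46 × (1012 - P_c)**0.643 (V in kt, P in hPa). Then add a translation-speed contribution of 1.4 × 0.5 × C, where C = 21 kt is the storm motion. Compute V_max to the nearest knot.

ΔP = 1012 − 893 = 119 mb.
119^0.643 ≈ 21.606.
V ≈ 6.46 × 21.606 ≈ 139.6 kt.
Translation term: 1.4 × 0.5 × 21 = 14.7 kt.
Corrected V ≈ 154.3 kt → 154 kt.

154 kt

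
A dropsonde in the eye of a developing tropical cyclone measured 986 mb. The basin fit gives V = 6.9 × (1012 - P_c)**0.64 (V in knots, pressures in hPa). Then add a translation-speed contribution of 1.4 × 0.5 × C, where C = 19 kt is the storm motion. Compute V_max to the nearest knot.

ΔP = 1012 − 986 = 26 mb.
26^0.64 ≈ 8.046.
V ≈ 6.9 × 8.046 ≈ 55.5 kt.
Translation term: 1.4 × 0.5 × 19 = 13.3 kt.
Corrected V ≈ 68.8 kt → 69 kt.

69 kt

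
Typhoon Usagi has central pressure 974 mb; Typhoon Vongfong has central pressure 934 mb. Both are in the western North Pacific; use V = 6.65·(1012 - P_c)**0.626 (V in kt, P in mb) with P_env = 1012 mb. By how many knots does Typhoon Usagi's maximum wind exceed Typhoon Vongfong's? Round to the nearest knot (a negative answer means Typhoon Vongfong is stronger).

-37 kt

Typhoon Usagi: ΔP = 38; V ≈ 6.65 × 38^0.626 ≈ 64.83 kt.
Typhoon Vongfong: ΔP = 78; V ≈ 6.65 × 78^0.626 ≈ 101.69 kt.
Difference ≈ 64.83 − 101.69 = -36.86 → -37 kt.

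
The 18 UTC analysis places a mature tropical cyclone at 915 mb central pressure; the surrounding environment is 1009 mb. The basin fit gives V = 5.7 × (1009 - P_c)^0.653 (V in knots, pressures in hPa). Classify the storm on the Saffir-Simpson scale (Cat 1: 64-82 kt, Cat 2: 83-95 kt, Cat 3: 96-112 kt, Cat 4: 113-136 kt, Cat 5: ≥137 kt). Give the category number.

3

ΔP = 1009 − 915 = 94 mb.
V ≈ 5.7 × 94^0.653 = 5.7 × 19.43 ≈ 111 kt.
111 kt falls in the Category 3 band.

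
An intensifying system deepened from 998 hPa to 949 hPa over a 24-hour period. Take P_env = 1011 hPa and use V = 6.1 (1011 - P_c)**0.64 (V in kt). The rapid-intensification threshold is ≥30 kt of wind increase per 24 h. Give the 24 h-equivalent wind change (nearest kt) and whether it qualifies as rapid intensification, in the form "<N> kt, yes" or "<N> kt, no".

54 kt, yes

V₁: ΔP = 13, V ≈ 6.1 × 13^0.64 ≈ 31.50 kt.
V₂: ΔP = 62, V ≈ 6.1 × 62^0.64 ≈ 85.60 kt.
ΔV over 24 h = 54.10 kt → 24 h equivalent = 54.10 × 24/24 ≈ 54.10 kt.
54 kt ≥ 30 kt ⇒ rapid intensification.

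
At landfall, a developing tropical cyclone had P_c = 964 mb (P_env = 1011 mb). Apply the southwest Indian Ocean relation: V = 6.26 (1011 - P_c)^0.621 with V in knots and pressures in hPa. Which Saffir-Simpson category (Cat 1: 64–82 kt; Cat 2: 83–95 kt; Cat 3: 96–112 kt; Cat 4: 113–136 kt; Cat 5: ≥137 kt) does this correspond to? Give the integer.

1

ΔP = 1011 − 964 = 47 mb.
V ≈ 6.26 × 47^0.621 = 6.26 × 10.92 ≈ 68 kt.
68 kt falls in the Category 1 band.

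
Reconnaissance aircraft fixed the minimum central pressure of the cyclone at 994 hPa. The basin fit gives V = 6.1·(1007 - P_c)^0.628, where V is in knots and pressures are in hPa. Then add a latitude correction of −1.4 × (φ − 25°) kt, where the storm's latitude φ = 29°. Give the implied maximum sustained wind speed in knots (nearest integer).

ΔP = 1007 − 994 = 13 hPa.
13^0.628 ≈ 5.007.
V ≈ 6.1 × 5.007 ≈ 30.5 kt.
Latitude correction: −1.4 × (29 − 25) = -5.6 kt.
Corrected V ≈ 24.9 kt → 25 kt.

25 kt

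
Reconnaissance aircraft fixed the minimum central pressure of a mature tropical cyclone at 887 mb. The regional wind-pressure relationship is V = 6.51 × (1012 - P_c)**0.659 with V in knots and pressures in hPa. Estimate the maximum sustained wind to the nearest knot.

ΔP = 1012 − 887 = 125 mb.
125^0.659 ≈ 24.091.
V ≈ 6.51 × 24.091 ≈ 156.8 kt.

157 kt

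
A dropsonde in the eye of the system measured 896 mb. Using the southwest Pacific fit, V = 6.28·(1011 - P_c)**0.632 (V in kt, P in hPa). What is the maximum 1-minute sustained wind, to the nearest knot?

126 kt

ΔP = 1011 − 896 = 115 mb.
115^0.632 ≈ 20.061.
V ≈ 6.28 × 20.061 ≈ 126.0 kt.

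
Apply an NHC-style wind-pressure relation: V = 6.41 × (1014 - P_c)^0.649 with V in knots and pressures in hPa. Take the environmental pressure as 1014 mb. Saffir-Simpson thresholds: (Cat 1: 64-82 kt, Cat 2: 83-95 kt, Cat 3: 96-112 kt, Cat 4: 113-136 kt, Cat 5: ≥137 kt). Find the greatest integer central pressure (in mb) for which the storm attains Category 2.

962 mb

Category 2 begins at V = 83 kt.
Required ΔP = (83/6.41)^(1/0.649) = 12.949^1.541 ≈ 51.73 mb.
P_c ≤ 1014 − 51.73 = 962.27, so the highest integer P_c is 962 mb.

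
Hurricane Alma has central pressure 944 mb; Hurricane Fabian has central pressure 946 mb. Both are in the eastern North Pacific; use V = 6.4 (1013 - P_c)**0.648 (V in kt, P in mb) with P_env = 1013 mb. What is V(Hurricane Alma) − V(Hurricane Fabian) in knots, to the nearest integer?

Hurricane Alma: ΔP = 69; V ≈ 6.4 × 69^0.648 ≈ 99.48 kt.
Hurricane Fabian: ΔP = 67; V ≈ 6.4 × 67^0.648 ≈ 97.61 kt.
Difference ≈ 99.48 − 97.61 = 1.87 → 2 kt.

2 kt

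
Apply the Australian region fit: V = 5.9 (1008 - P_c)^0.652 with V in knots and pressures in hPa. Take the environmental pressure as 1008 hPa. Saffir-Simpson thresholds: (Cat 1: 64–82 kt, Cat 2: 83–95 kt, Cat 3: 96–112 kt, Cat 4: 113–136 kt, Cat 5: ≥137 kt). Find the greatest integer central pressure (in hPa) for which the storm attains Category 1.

969 hPa

Category 1 begins at V = 64 kt.
Required ΔP = (64/5.9)^(1/0.652) = 10.847^1.534 ≈ 38.72 hPa.
P_c ≤ 1008 − 38.72 = 969.28, so the highest integer P_c is 969 hPa.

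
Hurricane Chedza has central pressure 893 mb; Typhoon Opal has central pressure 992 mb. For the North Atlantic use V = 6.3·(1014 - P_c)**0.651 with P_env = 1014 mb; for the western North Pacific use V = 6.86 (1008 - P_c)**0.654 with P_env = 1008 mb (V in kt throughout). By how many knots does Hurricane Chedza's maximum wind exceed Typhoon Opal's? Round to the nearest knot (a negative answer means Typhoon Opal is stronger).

101 kt

Hurricane Chedza: ΔP = 121; V ≈ 6.3 × 121^0.651 ≈ 142.97 kt.
Typhoon Opal: ΔP = 16; V ≈ 6.86 × 16^0.654 ≈ 42.06 kt.
Difference ≈ 142.97 − 42.06 = 100.91 → 101 kt.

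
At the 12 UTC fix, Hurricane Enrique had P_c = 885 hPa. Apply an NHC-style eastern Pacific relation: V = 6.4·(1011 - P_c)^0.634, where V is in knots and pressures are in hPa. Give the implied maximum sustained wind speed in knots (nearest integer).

ΔP = 1011 − 885 = 126 hPa.
126^0.634 ≈ 21.460.
V ≈ 6.4 × 21.460 ≈ 137.3 kt.

137 kt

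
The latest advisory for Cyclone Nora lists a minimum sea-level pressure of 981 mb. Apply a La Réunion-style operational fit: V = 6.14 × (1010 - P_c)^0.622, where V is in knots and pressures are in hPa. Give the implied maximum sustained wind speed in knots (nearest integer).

50 kt

ΔP = 1010 − 981 = 29 mb.
29^0.622 ≈ 8.121.
V ≈ 6.14 × 8.121 ≈ 49.9 kt.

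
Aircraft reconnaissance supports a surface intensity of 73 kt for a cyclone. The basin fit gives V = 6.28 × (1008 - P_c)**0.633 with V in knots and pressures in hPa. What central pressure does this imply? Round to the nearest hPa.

ΔP = (V / 6.28)^(1/0.633) = (73/6.28)^1.580.
73/6.28 = 11.624; 11.624^1.580 ≈ 48.20 hPa.
P_c = 1008 − 48.20 = 959.80 ≈ 960 hPa.

960 hPa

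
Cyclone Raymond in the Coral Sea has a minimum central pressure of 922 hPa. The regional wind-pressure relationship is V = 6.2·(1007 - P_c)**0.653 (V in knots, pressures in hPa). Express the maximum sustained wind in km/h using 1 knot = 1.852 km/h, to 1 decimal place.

ΔP = 1007 − 922 = 85 hPa.
V ≈ 6.2 × 85^0.653 = 6.2 × 18.193 ≈ 112.798 kt.
112.798 × 1.852 ≈ 208.90 km/h → 208.9 km/h.

208.9 km/h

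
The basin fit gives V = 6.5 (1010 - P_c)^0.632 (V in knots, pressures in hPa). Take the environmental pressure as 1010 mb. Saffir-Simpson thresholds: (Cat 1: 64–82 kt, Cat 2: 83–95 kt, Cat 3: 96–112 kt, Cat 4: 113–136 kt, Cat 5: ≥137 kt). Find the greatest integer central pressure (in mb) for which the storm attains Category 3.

939 mb

Category 3 begins at V = 96 kt.
Required ΔP = (96/6.5)^(1/0.632) = 14.769^1.582 ≈ 70.84 mb.
P_c ≤ 1010 − 70.84 = 939.16, so the highest integer P_c is 939 mb.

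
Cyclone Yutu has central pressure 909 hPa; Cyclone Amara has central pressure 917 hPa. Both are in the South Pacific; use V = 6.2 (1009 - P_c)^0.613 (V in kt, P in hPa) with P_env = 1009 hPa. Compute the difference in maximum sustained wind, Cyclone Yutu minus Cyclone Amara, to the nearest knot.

Cyclone Yutu: ΔP = 100; V ≈ 6.2 × 100^0.613 ≈ 104.33 kt.
Cyclone Amara: ΔP = 92; V ≈ 6.2 × 92^0.613 ≈ 99.13 kt.
Difference ≈ 104.33 − 99.13 = 5.20 → 5 kt.

5 kt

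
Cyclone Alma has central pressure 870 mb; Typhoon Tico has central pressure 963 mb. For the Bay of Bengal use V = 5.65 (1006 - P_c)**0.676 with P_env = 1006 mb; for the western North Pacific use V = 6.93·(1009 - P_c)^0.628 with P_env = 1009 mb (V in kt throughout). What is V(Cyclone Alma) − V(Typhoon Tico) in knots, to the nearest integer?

Cyclone Alma: ΔP = 136; V ≈ 5.65 × 136^0.676 ≈ 156.43 kt.
Typhoon Tico: ΔP = 46; V ≈ 6.93 × 46^0.628 ≈ 76.73 kt.
Difference ≈ 156.43 − 76.73 = 79.70 → 80 kt.

80 kt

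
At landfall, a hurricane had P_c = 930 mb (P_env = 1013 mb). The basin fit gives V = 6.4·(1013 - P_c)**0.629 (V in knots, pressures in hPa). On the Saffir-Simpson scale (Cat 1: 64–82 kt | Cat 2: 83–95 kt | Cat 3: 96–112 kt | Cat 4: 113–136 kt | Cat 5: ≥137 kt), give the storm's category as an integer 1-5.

3

ΔP = 1013 − 930 = 83 mb.
V ≈ 6.4 × 83^0.629 = 6.4 × 16.11 ≈ 103 kt.
103 kt falls in the Category 3 band.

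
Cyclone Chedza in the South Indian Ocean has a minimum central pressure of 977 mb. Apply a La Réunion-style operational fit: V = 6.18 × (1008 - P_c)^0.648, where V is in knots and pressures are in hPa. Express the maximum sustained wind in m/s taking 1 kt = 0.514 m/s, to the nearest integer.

ΔP = 1008 − 977 = 31 mb.
V ≈ 6.18 × 31^0.648 = 6.18 × 9.256 ≈ 57.199 kt.
57.199 × 0.514 ≈ 29.40 m/s → 29 m/s.

29 m/s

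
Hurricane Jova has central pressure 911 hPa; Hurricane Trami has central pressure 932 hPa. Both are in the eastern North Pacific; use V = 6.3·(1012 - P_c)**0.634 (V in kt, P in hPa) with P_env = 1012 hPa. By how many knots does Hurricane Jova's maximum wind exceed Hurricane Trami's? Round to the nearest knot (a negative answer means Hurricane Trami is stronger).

Hurricane Jova: ΔP = 101; V ≈ 6.3 × 101^0.634 ≈ 117.51 kt.
Hurricane Trami: ΔP = 80; V ≈ 6.3 × 80^0.634 ≈ 101.37 kt.
Difference ≈ 117.51 − 101.37 = 16.14 → 16 kt.

16 kt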